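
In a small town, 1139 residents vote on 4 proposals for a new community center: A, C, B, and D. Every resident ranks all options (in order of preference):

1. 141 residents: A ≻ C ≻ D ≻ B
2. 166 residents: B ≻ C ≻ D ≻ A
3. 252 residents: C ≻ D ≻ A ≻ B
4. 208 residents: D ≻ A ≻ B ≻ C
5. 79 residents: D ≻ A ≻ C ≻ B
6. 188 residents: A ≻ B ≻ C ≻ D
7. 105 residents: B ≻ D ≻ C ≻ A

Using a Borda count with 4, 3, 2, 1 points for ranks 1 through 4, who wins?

A: 141·4 + 166·1 + 252·2 + 208·3 + 79·3 + 188·4 + 105·1 = 2952
C: 141·3 + 166·3 + 252·4 + 208·1 + 79·2 + 188·2 + 105·2 = 2881
B: 141·1 + 166·4 + 252·1 + 208·2 + 79·1 + 188·3 + 105·4 = 2536
D: 141·2 + 166·2 + 252·3 + 208·4 + 79·4 + 188·1 + 105·3 = 3021
D has the highest Borda score (3021).

D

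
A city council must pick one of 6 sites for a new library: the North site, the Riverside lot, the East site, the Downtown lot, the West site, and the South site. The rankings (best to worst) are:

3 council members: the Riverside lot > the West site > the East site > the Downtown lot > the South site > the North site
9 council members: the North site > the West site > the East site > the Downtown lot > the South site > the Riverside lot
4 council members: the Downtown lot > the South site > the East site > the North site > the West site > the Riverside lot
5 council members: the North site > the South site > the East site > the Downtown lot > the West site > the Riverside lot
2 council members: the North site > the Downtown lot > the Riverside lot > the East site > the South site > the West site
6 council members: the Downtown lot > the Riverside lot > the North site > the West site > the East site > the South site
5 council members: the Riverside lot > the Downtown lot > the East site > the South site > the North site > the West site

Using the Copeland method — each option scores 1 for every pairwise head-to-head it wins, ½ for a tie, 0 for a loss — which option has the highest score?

the Downtown lot

the North site: beats the Riverside lot, the East site, the West site, and the South site; loses to the Downtown lot → score 4.
the Riverside lot: loses to the North site, the East site, the Downtown lot, the West site, and the South site → score 0.
the East site: beats the Riverside lot and the South site; ties the Downtown lot; loses to the North site and the West site → score 2.5.
the Downtown lot: beats the North site, the Riverside lot, the West site, and the South site; ties the East site → score 4.5.
the West site: beats the Riverside lot, the East site, and the South site; loses to the North site and the Downtown lot → score 3.
the South site: beats the Riverside lot; loses to the North site, the East site, the Downtown lot, and the West site → score 1.
the Downtown lot has the best pairwise record.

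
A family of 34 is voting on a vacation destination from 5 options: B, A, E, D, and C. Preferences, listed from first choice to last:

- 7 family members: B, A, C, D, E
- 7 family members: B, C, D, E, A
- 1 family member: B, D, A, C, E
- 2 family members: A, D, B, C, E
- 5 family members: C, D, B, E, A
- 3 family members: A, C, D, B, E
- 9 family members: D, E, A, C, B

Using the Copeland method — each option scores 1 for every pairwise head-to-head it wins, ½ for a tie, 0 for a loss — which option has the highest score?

D

B: beats A and E; ties C; loses to D → score 2.5.
A: beats C; loses to B, E, and D → score 1.
E: beats A; loses to B, D, and C → score 1.
D: beats B, A, and E; loses to C → score 3.
C: beats E and D; ties B; loses to A → score 2.5.
D has the best pairwise record.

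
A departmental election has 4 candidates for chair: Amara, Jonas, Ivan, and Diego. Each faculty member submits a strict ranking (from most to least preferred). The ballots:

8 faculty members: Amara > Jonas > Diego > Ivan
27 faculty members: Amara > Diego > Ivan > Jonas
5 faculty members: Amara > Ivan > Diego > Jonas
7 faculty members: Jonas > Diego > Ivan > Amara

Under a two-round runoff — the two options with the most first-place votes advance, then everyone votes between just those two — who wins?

Round 1 first-place votes: Amara 40, Jonas 7, Ivan 0, Diego 0.
Amara and Jonas advance.
Runoff: Amara is preferred to Jonas by 40 voters; Jonas by 7.
Amara wins the runoff.

Amara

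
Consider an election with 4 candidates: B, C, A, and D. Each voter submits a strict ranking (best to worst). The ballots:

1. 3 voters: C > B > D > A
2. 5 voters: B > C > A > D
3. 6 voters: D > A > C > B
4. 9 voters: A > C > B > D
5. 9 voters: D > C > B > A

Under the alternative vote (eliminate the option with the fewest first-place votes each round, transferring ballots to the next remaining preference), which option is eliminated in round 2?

B

Round 1: B 5, C 3, A 9, D 15. Eliminate C.
Round 2: B 8, A 9, D 15. Eliminate B.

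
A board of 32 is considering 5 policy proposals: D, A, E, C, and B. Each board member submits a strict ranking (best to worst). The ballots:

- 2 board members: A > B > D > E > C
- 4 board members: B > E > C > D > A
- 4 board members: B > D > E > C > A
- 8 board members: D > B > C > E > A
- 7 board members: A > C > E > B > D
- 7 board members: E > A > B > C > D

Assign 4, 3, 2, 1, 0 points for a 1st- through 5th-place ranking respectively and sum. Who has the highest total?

D: 2·2 + 4·1 + 4·3 + 8·4 + 7·0 + 7·0 = 52
A: 2·4 + 4·0 + 4·0 + 8·0 + 7·4 + 7·3 = 57
E: 2·1 + 4·3 + 4·2 + 8·1 + 7·2 + 7·4 = 72
C: 2·0 + 4·2 + 4·1 + 8·2 + 7·3 + 7·1 = 56
B: 2·3 + 4·4 + 4·4 + 8·3 + 7·1 + 7·2 = 83
B has the highest Borda score (83).

B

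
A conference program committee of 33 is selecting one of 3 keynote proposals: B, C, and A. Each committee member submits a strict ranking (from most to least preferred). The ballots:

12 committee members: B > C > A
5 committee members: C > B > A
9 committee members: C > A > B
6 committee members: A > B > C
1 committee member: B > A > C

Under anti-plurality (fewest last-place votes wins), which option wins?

Last-place votes: B 9, C 7, A 17.
C is ranked last by the fewest voters, so C wins.

C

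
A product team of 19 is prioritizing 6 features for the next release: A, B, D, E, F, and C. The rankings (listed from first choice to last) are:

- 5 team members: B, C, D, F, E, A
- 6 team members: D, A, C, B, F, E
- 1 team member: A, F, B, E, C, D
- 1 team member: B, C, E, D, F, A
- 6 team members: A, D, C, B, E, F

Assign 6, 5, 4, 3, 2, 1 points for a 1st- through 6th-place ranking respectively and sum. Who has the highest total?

D

A: 5·1 + 6·5 + 1·6 + 1·1 + 6·6 = 78
B: 5·6 + 6·3 + 1·4 + 1·6 + 6·3 = 76
D: 5·4 + 6·6 + 1·1 + 1·3 + 6·5 = 90
E: 5·2 + 6·1 + 1·3 + 1·4 + 6·2 = 35
F: 5·3 + 6·2 + 1·5 + 1·2 + 6·1 = 40
C: 5·5 + 6·4 + 1·2 + 1·5 + 6·4 = 80
D has the highest Borda score (90).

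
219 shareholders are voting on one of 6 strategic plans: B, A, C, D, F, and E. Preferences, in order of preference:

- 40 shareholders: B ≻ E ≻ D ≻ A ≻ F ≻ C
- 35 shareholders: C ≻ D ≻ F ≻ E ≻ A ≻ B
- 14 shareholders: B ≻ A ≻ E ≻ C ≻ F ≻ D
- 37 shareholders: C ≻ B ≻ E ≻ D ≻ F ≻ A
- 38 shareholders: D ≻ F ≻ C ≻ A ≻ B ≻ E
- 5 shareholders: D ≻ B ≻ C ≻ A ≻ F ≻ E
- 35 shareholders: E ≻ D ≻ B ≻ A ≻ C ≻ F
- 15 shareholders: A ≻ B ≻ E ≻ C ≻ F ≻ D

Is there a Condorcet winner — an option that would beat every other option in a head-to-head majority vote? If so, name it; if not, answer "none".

none

Checking pairwise contests:
C beats B 110–109.
B beats A 131–88.
D beats C 118–101.
E beats D 141–78.
B beats F 146–73.
B beats E 149–70.
Every option loses at least one head-to-head, so there is no Condorcet winner.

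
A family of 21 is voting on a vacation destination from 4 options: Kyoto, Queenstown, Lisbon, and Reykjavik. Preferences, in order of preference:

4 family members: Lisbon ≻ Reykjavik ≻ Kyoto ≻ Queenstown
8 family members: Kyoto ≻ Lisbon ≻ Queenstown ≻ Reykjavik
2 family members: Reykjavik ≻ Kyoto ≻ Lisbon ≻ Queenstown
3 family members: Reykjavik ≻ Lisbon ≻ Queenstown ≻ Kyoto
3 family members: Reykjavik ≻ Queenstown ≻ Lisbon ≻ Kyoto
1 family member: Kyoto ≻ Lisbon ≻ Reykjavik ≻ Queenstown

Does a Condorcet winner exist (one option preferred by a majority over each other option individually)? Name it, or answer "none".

none

Checking pairwise contests:
Reykjavik beats Kyoto 12–9.
Kyoto beats Queenstown 15–6.
Kyoto beats Lisbon 11–10.
Lisbon beats Reykjavik 13–8.
Every option loses at least one head-to-head, so there is no Condorcet winner.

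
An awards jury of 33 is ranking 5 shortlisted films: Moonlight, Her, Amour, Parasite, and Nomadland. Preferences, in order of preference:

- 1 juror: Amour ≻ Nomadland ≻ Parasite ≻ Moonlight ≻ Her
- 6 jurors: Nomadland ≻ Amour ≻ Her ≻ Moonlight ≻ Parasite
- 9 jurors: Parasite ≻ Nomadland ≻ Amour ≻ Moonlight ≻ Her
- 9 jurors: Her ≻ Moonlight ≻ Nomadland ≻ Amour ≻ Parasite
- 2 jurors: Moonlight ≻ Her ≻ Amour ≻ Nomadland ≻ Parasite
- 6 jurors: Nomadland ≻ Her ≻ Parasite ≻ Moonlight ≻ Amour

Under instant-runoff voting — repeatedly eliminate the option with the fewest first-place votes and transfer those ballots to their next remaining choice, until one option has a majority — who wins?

Nomadland

Round 1: Moonlight 2, Her 9, Amour 1, Parasite 9, Nomadland 12. Eliminate Amour.
Round 2: Moonlight 2, Her 9, Parasite 9, Nomadland 13. Eliminate Moonlight.
Round 3: Her 11, Parasite 9, Nomadland 13. Eliminate Parasite.
Round 4: Her 11, Nomadland 22. Nomadland has a majority.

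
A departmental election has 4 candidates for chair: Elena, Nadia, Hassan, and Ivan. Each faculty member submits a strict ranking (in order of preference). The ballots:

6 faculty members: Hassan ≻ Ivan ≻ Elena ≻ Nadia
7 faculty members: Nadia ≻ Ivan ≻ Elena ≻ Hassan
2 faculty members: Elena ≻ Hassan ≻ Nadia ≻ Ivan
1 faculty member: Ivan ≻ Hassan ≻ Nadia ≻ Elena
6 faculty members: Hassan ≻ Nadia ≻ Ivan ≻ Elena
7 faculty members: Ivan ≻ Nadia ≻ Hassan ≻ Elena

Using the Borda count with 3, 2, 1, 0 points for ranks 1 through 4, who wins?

Elena: 6·1 + 7·1 + 2·3 + 1·0 + 6·0 + 7·0 = 19
Nadia: 6·0 + 7·3 + 2·1 + 1·1 + 6·2 + 7·2 = 50
Hassan: 6·3 + 7·0 + 2·2 + 1·2 + 6·3 + 7·1 = 49
Ivan: 6·2 + 7·2 + 2·0 + 1·3 + 6·1 + 7·3 = 56
Ivan has the highest Borda score (56).

Ivan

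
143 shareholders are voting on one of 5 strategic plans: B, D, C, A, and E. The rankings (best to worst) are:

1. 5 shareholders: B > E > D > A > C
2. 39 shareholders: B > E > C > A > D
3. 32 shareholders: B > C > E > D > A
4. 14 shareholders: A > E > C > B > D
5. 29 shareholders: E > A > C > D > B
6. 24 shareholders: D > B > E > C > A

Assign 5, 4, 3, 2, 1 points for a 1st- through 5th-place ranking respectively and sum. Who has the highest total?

B: 5·5 + 39·5 + 32·5 + 14·2 + 29·1 + 24·4 = 533
D: 5·3 + 39·1 + 32·2 + 14·1 + 29·2 + 24·5 = 310
C: 5·1 + 39·3 + 32·4 + 14·3 + 29·3 + 24·2 = 427
A: 5·2 + 39·2 + 32·1 + 14·5 + 29·4 + 24·1 = 330
E: 5·4 + 39·4 + 32·3 + 14·4 + 29·5 + 24·3 = 545
E has the highest Borda score (545).

E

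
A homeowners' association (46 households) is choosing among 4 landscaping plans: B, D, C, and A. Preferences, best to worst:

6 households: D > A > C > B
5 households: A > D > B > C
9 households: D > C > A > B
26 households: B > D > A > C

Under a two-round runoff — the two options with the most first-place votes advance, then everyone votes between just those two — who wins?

B

Round 1 first-place votes: B 26, D 15, C 0, A 5.
B and D advance.
Runoff: B is preferred to D by 26 voters; D by 20.
B wins the runoff.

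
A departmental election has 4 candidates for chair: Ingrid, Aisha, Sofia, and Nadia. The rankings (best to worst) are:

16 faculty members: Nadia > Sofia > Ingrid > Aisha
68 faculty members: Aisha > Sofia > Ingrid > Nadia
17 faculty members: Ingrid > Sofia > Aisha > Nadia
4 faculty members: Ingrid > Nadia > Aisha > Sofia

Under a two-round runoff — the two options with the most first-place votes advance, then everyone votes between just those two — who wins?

Aisha

Round 1 first-place votes: Ingrid 21, Aisha 68, Sofia 0, Nadia 16.
Aisha and Ingrid advance.
Runoff: Aisha is preferred to Ingrid by 68 voters; Ingrid by 37.
Aisha wins the runoff.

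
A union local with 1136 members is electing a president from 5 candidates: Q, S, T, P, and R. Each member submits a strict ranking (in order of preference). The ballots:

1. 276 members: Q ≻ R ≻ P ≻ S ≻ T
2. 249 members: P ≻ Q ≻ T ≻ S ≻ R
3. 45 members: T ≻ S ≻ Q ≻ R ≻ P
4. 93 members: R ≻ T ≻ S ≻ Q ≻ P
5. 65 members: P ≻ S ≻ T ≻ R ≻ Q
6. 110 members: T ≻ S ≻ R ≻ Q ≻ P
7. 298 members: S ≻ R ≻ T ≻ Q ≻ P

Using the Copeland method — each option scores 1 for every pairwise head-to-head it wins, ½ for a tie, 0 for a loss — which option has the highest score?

Q: beats P and R; loses to S and T → score 2.
S: beats Q, T, and R; loses to P → score 3.
T: beats Q; loses to S, P, and R → score 1.
P: beats S and T; loses to Q and R → score 2.
R: beats T and P; loses to Q and S → score 2.
S has the best pairwise record.

S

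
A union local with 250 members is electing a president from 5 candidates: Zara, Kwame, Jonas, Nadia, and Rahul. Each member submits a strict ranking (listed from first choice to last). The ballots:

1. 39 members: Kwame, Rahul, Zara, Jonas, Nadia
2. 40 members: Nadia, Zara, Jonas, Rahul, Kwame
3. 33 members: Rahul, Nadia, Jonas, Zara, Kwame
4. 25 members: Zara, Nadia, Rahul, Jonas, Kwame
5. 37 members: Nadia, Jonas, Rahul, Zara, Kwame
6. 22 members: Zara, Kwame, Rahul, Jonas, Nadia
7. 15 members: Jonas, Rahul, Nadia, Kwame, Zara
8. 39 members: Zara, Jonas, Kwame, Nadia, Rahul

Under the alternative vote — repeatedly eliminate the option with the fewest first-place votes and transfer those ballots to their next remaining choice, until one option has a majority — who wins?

Round 1: Zara 86, Kwame 39, Jonas 15, Nadia 77, Rahul 33. Eliminate Jonas.
Round 2: Zara 86, Kwame 39, Nadia 77, Rahul 48. Eliminate Kwame.
Round 3: Zara 86, Nadia 77, Rahul 87. Eliminate Nadia.
Round 4: Zara 126, Rahul 124. Zara has a majority.

Zara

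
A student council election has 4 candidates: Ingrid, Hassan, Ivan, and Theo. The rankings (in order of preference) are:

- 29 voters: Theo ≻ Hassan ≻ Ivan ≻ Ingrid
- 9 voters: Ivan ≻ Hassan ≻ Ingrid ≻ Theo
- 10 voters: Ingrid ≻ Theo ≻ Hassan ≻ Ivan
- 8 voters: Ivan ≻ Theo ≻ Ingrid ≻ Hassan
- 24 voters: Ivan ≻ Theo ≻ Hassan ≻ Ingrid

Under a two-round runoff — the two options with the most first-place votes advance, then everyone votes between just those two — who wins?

Round 1 first-place votes: Ingrid 10, Hassan 0, Ivan 41, Theo 29.
Ivan and Theo advance.
Runoff: Ivan is preferred to Theo by 41 voters; Theo by 39.
Ivan wins the runoff.

Ivan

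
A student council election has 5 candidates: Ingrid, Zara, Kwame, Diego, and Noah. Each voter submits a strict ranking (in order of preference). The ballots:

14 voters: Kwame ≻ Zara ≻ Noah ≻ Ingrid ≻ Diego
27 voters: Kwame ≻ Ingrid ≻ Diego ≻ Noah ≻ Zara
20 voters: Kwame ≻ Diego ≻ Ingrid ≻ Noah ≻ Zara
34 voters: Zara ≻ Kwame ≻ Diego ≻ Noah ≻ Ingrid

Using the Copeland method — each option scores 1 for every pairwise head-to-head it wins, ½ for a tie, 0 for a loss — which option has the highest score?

Kwame

Ingrid: loses to Zara, Kwame, Diego, and Noah → score 0.
Zara: beats Ingrid, Diego, and Noah; loses to Kwame → score 3.
Kwame: beats Ingrid, Zara, Diego, and Noah → score 4.
Diego: beats Ingrid and Noah; loses to Zara and Kwame → score 2.
Noah: beats Ingrid; loses to Zara, Kwame, and Diego → score 1.
Kwame has the best pairwise record.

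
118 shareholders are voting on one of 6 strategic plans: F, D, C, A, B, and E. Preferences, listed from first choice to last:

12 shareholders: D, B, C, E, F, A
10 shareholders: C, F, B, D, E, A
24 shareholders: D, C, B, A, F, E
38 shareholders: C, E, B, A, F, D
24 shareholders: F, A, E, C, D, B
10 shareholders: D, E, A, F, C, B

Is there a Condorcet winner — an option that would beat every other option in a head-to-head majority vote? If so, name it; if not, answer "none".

C vs F: 84–34 for C.
C vs D: 72–46 for C.
C vs A: 84–34 for C.
C vs B: 106–12 for C.
C vs E: 84–34 for C.
C beats every other option head-to-head.

C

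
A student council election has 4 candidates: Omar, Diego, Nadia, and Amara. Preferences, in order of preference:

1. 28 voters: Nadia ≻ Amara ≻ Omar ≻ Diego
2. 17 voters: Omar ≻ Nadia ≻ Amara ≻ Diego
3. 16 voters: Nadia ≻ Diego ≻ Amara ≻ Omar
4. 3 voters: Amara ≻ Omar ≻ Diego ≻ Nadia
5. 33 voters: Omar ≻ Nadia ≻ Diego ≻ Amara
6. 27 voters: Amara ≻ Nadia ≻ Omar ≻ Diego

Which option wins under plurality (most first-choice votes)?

First-place votes: Omar 50, Diego 0, Nadia 44, Amara 30.
Omar has the most first-place votes.

Omar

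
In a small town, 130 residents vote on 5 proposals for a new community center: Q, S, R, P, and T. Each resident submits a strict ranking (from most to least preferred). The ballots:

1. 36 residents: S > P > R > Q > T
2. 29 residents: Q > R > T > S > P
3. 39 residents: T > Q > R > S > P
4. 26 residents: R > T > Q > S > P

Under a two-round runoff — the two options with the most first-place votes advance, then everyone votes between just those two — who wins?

Round 1 first-place votes: Q 29, S 36, R 26, P 0, T 39.
T and S advance.
Runoff: T is preferred to S by 94 voters; S by 36.
T wins the runoff.

T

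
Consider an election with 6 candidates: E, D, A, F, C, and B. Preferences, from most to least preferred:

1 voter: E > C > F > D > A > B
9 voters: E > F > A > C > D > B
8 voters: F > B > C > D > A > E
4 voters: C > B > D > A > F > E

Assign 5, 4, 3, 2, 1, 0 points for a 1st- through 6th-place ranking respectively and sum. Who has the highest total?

E: 1·5 + 9·5 + 8·0 + 4·0 = 50
D: 1·2 + 9·1 + 8·2 + 4·3 = 39
A: 1·1 + 9·3 + 8·1 + 4·2 = 44
F: 1·3 + 9·4 + 8·5 + 4·1 = 83
C: 1·4 + 9·2 + 8·3 + 4·5 = 66
B: 1·0 + 9·0 + 8·4 + 4·4 = 48
F has the highest Borda score (83).

F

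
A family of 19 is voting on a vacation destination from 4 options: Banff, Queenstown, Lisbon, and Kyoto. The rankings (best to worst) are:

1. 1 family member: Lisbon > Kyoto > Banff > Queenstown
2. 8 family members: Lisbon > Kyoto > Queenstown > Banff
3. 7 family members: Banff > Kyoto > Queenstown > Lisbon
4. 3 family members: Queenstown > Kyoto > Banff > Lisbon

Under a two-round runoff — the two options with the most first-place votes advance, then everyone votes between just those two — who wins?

Banff

Round 1 first-place votes: Banff 7, Queenstown 3, Lisbon 9, Kyoto 0.
Lisbon and Banff advance.
Runoff: Lisbon is preferred to Banff by 9 voters; Banff by 10.
Banff wins the runoff.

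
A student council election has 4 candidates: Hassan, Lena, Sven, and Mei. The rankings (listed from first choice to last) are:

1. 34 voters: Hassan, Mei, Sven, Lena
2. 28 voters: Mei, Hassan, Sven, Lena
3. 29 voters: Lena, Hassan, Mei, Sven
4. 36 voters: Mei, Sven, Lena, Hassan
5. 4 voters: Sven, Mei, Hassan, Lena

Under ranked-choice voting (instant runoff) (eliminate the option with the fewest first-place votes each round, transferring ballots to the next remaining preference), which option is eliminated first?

Round 1: Hassan 34, Lena 29, Sven 4, Mei 64. Eliminate Sven.

Sven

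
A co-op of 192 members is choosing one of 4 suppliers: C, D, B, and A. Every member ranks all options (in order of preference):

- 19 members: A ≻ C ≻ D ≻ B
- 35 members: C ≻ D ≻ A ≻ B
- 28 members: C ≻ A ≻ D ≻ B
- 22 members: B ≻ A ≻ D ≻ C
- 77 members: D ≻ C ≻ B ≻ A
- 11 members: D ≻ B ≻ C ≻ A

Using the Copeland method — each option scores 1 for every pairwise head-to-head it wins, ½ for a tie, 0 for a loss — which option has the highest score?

D

C: beats B and A; loses to D → score 2.
D: beats C, B, and A → score 3.
B: beats A; loses to C and D → score 1.
A: loses to C, D, and B → score 0.
D has the best pairwise record.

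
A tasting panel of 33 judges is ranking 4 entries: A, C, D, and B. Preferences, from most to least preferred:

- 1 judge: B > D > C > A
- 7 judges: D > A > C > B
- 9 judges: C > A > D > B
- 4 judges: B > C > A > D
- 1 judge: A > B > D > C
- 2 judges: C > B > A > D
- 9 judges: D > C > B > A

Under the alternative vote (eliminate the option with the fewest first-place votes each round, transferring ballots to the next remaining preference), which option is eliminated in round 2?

B

Round 1: A 1, C 11, D 16, B 5. Eliminate A.
Round 2: C 11, D 16, B 6. Eliminate B.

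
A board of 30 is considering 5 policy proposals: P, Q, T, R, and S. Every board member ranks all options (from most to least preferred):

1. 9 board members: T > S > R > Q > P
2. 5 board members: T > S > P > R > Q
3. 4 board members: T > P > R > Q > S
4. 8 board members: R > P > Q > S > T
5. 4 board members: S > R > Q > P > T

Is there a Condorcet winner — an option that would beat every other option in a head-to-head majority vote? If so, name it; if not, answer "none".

T vs P: 18–12 for T.
T vs Q: 18–12 for T.
T vs R: 18–12 for T.
T vs S: 18–12 for T.
T beats every other option head-to-head.

T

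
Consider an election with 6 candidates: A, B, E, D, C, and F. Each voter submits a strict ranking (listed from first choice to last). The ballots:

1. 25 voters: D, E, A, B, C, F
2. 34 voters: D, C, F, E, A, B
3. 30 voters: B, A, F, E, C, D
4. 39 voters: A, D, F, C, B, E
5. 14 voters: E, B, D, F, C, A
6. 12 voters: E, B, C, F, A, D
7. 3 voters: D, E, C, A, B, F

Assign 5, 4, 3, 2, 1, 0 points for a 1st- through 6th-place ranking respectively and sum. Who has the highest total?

D

A: 25·3 + 34·1 + 30·4 + 39·5 + 14·0 + 12·1 + 3·2 = 442
B: 25·2 + 34·0 + 30·5 + 39·1 + 14·4 + 12·4 + 3·1 = 346
E: 25·4 + 34·2 + 30·2 + 39·0 + 14·5 + 12·5 + 3·4 = 370
D: 25·5 + 34·5 + 30·0 + 39·4 + 14·3 + 12·0 + 3·5 = 508
C: 25·1 + 34·4 + 30·1 + 39·2 + 14·1 + 12·3 + 3·3 = 328
F: 25·0 + 34·3 + 30·3 + 39·3 + 14·2 + 12·2 + 3·0 = 361
D has the highest Borda score (508).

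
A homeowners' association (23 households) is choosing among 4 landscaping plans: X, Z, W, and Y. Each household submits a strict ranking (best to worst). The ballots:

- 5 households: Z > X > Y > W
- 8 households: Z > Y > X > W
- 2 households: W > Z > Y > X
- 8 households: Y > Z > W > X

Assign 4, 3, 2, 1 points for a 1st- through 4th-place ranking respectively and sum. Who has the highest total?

X: 5·3 + 8·2 + 2·1 + 8·1 = 41
Z: 5·4 + 8·4 + 2·3 + 8·3 = 82
W: 5·1 + 8·1 + 2·4 + 8·2 = 37
Y: 5·2 + 8·3 + 2·2 + 8·4 = 70
Z has the highest Borda score (82).

Z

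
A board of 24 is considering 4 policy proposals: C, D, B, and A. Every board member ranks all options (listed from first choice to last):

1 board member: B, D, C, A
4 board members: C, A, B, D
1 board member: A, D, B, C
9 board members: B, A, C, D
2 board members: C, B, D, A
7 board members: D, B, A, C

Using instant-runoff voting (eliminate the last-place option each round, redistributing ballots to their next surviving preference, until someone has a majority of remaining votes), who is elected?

Round 1: C 6, D 7, B 10, A 1. Eliminate A.
Round 2: C 6, D 8, B 10. Eliminate C.
Round 3: D 8, B 16. B has a majority.

B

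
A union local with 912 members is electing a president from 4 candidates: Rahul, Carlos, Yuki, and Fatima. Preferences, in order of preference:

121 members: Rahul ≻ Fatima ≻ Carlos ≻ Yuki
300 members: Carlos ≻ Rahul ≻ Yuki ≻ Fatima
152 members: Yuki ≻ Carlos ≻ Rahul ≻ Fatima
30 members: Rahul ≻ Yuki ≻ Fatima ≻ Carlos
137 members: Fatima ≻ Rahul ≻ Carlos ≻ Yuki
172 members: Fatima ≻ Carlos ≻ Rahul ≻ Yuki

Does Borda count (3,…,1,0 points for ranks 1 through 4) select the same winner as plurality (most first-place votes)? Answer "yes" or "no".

Borda — scores: Rahul 1651, Carlos 1806, Yuki 816, Fatima 1199. Winner: Carlos.
Plurality — first-place votes: Rahul 151, Carlos 300, Yuki 152, Fatima 309. Winner: Fatima.
The two methods disagree.

no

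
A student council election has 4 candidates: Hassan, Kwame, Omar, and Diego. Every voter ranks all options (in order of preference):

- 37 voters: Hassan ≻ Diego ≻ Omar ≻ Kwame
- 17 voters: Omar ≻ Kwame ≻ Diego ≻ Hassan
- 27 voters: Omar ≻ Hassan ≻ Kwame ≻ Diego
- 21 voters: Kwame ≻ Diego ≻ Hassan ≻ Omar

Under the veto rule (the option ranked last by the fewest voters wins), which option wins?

Hassan

Last-place votes: Hassan 17, Kwame 37, Omar 21, Diego 27.
Hassan is ranked last by the fewest voters, so Hassan wins.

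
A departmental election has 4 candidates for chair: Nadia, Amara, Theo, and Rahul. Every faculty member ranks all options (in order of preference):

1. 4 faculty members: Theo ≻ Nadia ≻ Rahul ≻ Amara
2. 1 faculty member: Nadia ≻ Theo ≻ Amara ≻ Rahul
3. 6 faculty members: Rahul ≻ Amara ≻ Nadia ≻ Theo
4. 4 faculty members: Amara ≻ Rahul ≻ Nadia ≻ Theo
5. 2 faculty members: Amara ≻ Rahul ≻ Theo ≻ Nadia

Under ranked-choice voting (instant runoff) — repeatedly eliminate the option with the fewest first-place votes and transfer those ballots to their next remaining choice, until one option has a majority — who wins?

Round 1: Nadia 1, Amara 6, Theo 4, Rahul 6. Eliminate Nadia.
Round 2: Amara 6, Theo 5, Rahul 6. Eliminate Theo.
Round 3: Amara 7, Rahul 10. Rahul has a majority.

Rahul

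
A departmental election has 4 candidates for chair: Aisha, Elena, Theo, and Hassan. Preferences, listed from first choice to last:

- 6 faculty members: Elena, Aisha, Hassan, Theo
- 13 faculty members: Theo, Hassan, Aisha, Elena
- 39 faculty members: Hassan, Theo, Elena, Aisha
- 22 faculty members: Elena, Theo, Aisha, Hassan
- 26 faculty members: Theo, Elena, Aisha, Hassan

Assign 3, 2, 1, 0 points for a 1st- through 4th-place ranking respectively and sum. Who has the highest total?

Theo

Aisha: 6·2 + 13·1 + 39·0 + 22·1 + 26·1 = 73
Elena: 6·3 + 13·0 + 39·1 + 22·3 + 26·2 = 175
Theo: 6·0 + 13·3 + 39·2 + 22·2 + 26·3 = 239
Hassan: 6·1 + 13·2 + 39·3 + 22·0 + 26·0 = 149
Theo has the highest Borda score (239).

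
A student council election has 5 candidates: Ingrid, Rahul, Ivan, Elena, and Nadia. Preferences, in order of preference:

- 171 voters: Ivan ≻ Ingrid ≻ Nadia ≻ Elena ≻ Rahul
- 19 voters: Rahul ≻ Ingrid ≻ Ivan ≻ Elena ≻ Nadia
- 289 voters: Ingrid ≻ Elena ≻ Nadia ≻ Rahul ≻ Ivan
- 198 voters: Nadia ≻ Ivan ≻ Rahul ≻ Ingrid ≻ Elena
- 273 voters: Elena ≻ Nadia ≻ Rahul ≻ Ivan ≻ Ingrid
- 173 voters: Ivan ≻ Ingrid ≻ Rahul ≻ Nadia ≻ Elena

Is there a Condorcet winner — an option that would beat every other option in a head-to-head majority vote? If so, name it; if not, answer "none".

none

Checking pairwise contests:
Ivan beats Ingrid 815–308.
Ingrid beats Rahul 633–490.
Rahul beats Ivan 581–542.
Ingrid beats Elena 850–273.
Ingrid beats Nadia 652–471.
Every option loses at least one head-to-head, so there is no Condorcet winner.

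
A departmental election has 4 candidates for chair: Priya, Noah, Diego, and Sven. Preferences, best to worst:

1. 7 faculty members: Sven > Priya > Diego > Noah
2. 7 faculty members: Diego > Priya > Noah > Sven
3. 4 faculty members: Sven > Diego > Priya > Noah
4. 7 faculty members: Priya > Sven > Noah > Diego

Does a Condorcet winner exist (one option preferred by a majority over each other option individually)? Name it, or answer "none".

Priya vs Noah: 25–0 for Priya.
Priya vs Diego: 14–11 for Priya.
Priya vs Sven: 14–11 for Priya.
Priya beats every other option head-to-head.

Priya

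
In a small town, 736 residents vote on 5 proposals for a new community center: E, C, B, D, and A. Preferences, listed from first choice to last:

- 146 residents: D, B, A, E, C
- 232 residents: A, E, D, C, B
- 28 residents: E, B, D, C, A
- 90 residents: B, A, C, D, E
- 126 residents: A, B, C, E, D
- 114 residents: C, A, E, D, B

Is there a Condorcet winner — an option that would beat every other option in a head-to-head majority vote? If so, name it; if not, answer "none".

A

A vs E: 708–28 for A.
A vs C: 594–142 for A.
A vs B: 472–264 for A.
A vs D: 562–174 for A.
A beats every other option head-to-head.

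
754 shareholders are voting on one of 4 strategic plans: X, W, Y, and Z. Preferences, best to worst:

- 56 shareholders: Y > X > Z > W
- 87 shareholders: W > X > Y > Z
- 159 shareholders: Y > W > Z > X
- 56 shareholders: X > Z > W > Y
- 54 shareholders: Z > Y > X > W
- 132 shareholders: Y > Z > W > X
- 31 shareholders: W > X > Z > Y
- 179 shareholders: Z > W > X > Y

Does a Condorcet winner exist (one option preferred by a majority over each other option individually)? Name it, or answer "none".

Y

Y vs X: 401–353 for Y.
Y vs W: 401–353 for Y.
Y vs Z: 434–320 for Y.
Y beats every other option head-to-head.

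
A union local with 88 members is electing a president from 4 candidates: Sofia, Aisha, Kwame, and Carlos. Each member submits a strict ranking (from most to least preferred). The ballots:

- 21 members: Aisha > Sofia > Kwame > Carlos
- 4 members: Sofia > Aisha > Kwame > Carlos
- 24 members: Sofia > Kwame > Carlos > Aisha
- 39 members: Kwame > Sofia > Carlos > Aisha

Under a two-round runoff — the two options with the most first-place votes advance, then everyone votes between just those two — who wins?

Round 1 first-place votes: Sofia 28, Aisha 21, Kwame 39, Carlos 0.
Kwame and Sofia advance.
Runoff: Kwame is preferred to Sofia by 39 voters; Sofia by 49.
Sofia wins the runoff.

Sofia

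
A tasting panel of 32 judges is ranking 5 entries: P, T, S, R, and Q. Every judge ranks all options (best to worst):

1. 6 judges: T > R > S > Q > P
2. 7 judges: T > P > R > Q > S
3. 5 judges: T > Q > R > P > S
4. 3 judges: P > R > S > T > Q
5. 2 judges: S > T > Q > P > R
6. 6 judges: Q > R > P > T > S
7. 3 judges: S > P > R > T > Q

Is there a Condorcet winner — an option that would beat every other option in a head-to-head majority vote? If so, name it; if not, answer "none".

T

T vs P: 20–12 for T.
T vs S: 24–8 for T.
T vs R: 20–12 for T.
T vs Q: 26–6 for T.
T beats every other option head-to-head.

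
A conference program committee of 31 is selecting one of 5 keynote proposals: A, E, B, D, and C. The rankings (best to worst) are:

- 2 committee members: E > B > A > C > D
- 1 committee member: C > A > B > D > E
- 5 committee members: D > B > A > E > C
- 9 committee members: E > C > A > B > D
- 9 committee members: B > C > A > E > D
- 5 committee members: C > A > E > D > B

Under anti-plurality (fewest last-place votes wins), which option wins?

A

Last-place votes: A 0, E 1, B 5, D 20, C 5.
A is ranked last by the fewest voters, so A wins.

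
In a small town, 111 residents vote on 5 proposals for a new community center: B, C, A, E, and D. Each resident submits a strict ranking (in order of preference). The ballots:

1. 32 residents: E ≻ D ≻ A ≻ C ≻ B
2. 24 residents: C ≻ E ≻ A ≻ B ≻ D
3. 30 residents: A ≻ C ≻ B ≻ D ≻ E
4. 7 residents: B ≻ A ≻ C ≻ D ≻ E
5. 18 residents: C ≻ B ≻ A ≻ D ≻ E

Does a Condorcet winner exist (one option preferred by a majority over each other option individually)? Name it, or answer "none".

Checking pairwise contests:
C beats B 104–7.
A beats C 69–42.
E beats A 56–55.
C beats E 79–32.
B beats D 79–32.
Every option loses at least one head-to-head, so there is no Condorcet winner.

none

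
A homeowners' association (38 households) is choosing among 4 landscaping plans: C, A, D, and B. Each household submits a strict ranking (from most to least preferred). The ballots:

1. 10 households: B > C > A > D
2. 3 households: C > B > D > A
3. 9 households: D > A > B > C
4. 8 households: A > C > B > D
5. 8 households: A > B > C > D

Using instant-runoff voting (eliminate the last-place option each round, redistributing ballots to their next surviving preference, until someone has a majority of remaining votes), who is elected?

Round 1: C 3, A 16, D 9, B 10. Eliminate C.
Round 2: A 16, D 9, B 13. Eliminate D.
Round 3: A 25, B 13. A has a majority.

A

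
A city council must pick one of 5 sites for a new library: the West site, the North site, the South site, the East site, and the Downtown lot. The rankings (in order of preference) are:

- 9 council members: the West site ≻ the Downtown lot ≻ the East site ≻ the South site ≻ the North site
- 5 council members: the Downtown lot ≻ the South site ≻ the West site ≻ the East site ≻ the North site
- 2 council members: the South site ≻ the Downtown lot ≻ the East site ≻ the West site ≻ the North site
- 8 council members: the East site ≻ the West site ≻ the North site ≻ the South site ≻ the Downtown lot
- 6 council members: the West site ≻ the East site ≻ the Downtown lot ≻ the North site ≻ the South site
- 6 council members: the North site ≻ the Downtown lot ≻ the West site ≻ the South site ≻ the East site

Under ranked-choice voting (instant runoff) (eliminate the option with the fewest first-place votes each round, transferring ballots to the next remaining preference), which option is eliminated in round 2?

the North site

Round 1: the West site 15, the North site 6, the South site 2, the East site 8, the Downtown lot 5. Eliminate the South site.
Round 2: the West site 15, the North site 6, the East site 8, the Downtown lot 7. Eliminate the North site.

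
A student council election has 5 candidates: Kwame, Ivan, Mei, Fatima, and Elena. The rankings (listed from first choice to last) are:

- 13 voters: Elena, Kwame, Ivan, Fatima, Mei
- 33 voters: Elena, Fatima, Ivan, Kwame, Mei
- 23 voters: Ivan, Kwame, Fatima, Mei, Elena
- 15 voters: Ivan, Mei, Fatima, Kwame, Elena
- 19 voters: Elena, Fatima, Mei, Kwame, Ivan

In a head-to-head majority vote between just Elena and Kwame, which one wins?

Elena

Voters preferring Elena to Kwame: 65; preferring Kwame to Elena: 38.
Elena wins the head-to-head.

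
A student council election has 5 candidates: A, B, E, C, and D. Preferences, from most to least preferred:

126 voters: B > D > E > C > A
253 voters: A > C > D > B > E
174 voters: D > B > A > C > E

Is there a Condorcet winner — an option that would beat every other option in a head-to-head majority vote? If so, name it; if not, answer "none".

D vs A: 300–253 for D.
D vs B: 427–126 for D.
D vs E: 553–0 for D.
D vs C: 300–253 for D.
D beats every other option head-to-head.

D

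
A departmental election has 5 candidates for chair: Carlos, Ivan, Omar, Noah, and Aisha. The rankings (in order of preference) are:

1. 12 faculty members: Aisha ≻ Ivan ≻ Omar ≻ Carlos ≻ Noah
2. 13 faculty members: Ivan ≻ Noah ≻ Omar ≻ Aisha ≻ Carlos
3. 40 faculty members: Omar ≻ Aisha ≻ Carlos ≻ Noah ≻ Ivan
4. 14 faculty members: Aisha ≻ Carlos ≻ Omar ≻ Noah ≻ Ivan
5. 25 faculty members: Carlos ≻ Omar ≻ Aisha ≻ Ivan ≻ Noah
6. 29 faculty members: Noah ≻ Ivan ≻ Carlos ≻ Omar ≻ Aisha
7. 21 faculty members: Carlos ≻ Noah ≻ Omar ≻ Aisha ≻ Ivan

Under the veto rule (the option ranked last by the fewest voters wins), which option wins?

Omar

Last-place votes: Carlos 13, Ivan 75, Omar 0, Noah 37, Aisha 29.
Omar is ranked last by the fewest voters, so Omar wins.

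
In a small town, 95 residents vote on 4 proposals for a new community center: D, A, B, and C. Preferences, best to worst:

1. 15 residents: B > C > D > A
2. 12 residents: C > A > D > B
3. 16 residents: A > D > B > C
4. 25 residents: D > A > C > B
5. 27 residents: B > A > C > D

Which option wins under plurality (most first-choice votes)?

B

First-place votes: D 25, A 16, B 42, C 12.
B has the most first-place votes.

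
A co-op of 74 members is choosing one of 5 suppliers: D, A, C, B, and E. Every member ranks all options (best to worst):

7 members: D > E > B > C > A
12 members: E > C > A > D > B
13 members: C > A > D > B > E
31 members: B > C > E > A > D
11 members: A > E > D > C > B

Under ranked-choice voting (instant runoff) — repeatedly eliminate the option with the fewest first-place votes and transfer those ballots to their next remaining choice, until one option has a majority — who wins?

Round 1: D 7, A 11, C 13, B 31, E 12. Eliminate D.
Round 2: A 11, C 13, B 31, E 19. Eliminate A.
Round 3: C 13, B 31, E 30. Eliminate C.
Round 4: B 44, E 30. B has a majority.

B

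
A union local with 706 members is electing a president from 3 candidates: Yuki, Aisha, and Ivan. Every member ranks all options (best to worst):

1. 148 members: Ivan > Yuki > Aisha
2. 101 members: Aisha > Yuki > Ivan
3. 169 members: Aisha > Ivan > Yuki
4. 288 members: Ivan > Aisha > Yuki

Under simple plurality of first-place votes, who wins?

First-place votes: Yuki 0, Aisha 270, Ivan 436.
Ivan has the most first-place votes.

Ivan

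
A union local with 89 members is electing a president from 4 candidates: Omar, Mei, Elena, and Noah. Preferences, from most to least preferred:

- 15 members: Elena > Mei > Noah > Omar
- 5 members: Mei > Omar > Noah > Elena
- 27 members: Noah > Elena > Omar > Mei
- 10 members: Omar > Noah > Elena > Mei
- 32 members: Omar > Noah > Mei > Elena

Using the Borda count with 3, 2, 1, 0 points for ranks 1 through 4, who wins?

Omar: 15·0 + 5·2 + 27·1 + 10·3 + 32·3 = 163
Mei: 15·2 + 5·3 + 27·0 + 10·0 + 32·1 = 77
Elena: 15·3 + 5·0 + 27·2 + 10·1 + 32·0 = 109
Noah: 15·1 + 5·1 + 27·3 + 10·2 + 32·2 = 185
Noah has the highest Borda score (185).

Noah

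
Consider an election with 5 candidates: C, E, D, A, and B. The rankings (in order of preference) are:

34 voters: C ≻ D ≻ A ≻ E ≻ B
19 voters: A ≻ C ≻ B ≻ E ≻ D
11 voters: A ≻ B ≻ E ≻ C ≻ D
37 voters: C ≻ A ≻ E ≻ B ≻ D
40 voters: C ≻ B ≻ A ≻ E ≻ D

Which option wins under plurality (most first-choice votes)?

First-place votes: C 111, E 0, D 0, A 30, B 0.
C has the most first-place votes.

C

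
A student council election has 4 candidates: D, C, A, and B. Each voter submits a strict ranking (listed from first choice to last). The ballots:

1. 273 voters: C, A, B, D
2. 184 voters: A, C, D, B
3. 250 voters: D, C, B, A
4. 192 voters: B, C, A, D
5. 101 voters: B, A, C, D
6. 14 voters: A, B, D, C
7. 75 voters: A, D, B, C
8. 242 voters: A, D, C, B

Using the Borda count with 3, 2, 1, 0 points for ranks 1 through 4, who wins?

A

D: 273·0 + 184·1 + 250·3 + 192·0 + 101·0 + 14·1 + 75·2 + 242·2 = 1582
C: 273·3 + 184·2 + 250·2 + 192·2 + 101·1 + 14·0 + 75·0 + 242·1 = 2414
A: 273·2 + 184·3 + 250·0 + 192·1 + 101·2 + 14·3 + 75·3 + 242·3 = 2485
B: 273·1 + 184·0 + 250·1 + 192·3 + 101·3 + 14·2 + 75·1 + 242·0 = 1505
A has the highest Borda score (2485).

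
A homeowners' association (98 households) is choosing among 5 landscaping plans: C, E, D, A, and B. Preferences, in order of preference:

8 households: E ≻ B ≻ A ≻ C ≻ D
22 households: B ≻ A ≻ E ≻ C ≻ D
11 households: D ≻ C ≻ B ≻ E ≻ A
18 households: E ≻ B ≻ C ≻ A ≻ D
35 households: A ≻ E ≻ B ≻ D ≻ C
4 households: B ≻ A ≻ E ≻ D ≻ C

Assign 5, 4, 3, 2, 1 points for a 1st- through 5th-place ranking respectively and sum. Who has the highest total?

C: 8·2 + 22·2 + 11·4 + 18·3 + 35·1 + 4·1 = 197
E: 8·5 + 22·3 + 11·2 + 18·5 + 35·4 + 4·3 = 370
D: 8·1 + 22·1 + 11·5 + 18·1 + 35·2 + 4·2 = 181
A: 8·3 + 22·4 + 11·1 + 18·2 + 35·5 + 4·4 = 350
B: 8·4 + 22·5 + 11·3 + 18·4 + 35·3 + 4·5 = 372
B has the highest Borda score (372).

B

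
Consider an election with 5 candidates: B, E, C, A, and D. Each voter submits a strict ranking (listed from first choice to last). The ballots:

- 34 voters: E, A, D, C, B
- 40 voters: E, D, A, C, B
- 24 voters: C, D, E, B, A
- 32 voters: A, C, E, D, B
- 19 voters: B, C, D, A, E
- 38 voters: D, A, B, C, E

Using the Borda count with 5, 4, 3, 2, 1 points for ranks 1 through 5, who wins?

D

B: 34·1 + 40·1 + 24·2 + 32·1 + 19·5 + 38·3 = 363
E: 34·5 + 40·5 + 24·3 + 32·3 + 19·1 + 38·1 = 595
C: 34·2 + 40·2 + 24·5 + 32·4 + 19·4 + 38·2 = 548
A: 34·4 + 40·3 + 24·1 + 32·5 + 19·2 + 38·4 = 630
D: 34·3 + 40·4 + 24·4 + 32·2 + 19·3 + 38·5 = 669
D has the highest Borda score (669).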